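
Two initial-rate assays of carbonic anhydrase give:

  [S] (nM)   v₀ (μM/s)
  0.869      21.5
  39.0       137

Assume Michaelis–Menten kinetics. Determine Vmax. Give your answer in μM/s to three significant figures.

156 μM/s

From v = Vmax[S]/(Km+[S]), each point gives Vmax = v(Km+[S])/[S].
Equating: 21.5(Km+0.869)/0.869 = 137(Km+39.0)/39.0.
24.74·Km + 21.5 = 3.513·Km + 137, so (24.74 − 3.513)·Km = 137 − 21.5.
Km = 115.5/21.23 = 5.44 nM; then Vmax = 21.5(5.44+0.869)/0.869 = 156 μM/s.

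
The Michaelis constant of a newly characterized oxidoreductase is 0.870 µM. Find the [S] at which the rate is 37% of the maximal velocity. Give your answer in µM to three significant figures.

v/Vmax = [S]/(Km+[S]) = 0.37, so [S] = Km·0.37/(1 − 0.37) = 0.870 × 0.5873.
[S] = 0.511 µM.

0.511 µM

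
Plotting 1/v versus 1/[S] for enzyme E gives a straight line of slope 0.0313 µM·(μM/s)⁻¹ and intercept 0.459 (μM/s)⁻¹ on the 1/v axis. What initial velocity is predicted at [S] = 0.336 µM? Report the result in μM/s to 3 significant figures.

The y-intercept is 1/Vmax, so Vmax = 1/0.459 = 2.18 μM/s.
The slope is Km/Vmax, so Km = 0.0313 × 2.18 = 0.0682 µM.
Then v = 2.18 × 0.336/(0.0682 + 0.336) = 1.81 μM/s.

1.81 μM/s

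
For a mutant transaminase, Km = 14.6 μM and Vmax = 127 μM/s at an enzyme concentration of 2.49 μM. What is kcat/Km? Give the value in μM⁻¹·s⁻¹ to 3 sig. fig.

3.49 μM⁻¹·s⁻¹

kcat = Vmax/[E]total = 127/2.49 = 51.0 s⁻¹.
kcat/Km = 51.0/14.6 = 3.49 μM⁻¹·s⁻¹.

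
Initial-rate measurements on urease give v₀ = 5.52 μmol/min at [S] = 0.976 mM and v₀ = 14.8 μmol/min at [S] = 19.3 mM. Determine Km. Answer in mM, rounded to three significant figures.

From v = Vmax[S]/(Km+[S]), each point gives Vmax = v(Km+[S])/[S].
Equating: 5.52(Km+0.976)/0.976 = 14.8(Km+19.3)/19.3.
5.656·Km + 5.52 = 0.7668·Km + 14.8, so (5.656 − 0.7668)·Km = 14.8 − 5.52.
Km = 9.280/4.889 = 1.90 mM; then Vmax = 5.52(1.90+0.976)/0.976 = 16.3 μmol/min.

1.90 mM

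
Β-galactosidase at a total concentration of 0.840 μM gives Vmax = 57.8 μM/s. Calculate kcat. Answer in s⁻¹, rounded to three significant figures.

kcat = Vmax/[E]total = 57.8 μM/s / 0.840 μM = 68.8 s⁻¹.

68.8 s⁻¹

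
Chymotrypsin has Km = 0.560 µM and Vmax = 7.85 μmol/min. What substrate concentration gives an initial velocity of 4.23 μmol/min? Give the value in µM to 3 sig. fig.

0.654 µM

The required fractional saturation is v/Vmax = 4.23/7.85 = 0.5389.
Then [S]/(Km+[S]) = 0.5389 ⇒ [S] = 0.560 × 0.5389/(1 − 0.5389) = 0.654 µM.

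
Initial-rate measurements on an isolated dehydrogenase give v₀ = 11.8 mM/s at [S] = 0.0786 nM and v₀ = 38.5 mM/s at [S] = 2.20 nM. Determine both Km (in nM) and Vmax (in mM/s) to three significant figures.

Km = 0.201 nM; Vmax = 42.0 mM/s

From v = Vmax[S]/(Km+[S]), each point gives Vmax = v(Km+[S])/[S].
Equating: 11.8(Km+0.0786)/0.0786 = 38.5(Km+2.20)/2.20.
150.1·Km + 11.8 = 17.50·Km + 38.5, so (150.1 − 17.50)·Km = 38.5 − 11.8.
Km = 26.70/132.6 = 0.201 nM; then Vmax = 11.8(0.201+0.0786)/0.0786 = 42.0 mM/s.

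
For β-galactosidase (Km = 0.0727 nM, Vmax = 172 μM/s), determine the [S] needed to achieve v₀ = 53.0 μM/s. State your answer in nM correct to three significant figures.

Rearranging v = Vmax[S]/(Km+[S]) gives [S] = Km·v/(Vmax − v).
[S] = 0.0727 × 53.0 / (172 − 53.0) = 3.853/119.0 = 0.0324 nM.

0.0324 nM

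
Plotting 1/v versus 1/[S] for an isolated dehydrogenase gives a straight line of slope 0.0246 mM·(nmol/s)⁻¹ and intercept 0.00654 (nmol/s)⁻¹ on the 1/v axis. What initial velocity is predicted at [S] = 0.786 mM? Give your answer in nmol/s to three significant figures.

26.4 nmol/s

The y-intercept is 1/Vmax, so Vmax = 1/0.00654 = 153 nmol/s.
The slope is Km/Vmax, so Km = 0.0246 × 153 = 3.76 mM.
Then v = 153 × 0.786/(3.76 + 0.786) = 26.4 nmol/s.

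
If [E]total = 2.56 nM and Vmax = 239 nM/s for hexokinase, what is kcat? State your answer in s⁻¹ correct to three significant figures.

kcat = Vmax/[E]total = 239 nM/s / 2.56 nM = 93.4 s⁻¹.

93.4 s⁻¹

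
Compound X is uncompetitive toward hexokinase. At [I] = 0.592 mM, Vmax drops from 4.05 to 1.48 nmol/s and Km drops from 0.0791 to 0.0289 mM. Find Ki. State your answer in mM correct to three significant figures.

0.341 mM

Uncompetitive: Vmax,app = Vmax/α (and Km,app = Km/α) with α = 1 + [I]/Ki.
α = Vmax/Vmax,app = 4.05/1.48 = 2.736.
Ki = [I]/(α − 1) = 0.592/1.736 = 0.341 mM.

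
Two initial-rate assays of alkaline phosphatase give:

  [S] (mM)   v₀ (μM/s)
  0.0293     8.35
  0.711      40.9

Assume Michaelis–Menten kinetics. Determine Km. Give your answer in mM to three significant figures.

0.143 mM

In reciprocal form, 1/v = (Km/Vmax)·(1/[S]) + 1/Vmax. The two points give (1/[S], 1/v) = (34.13, 0.1198) and (1.406, 0.02445).
Slope = (0.1198 − 0.02445)/(34.13 − 1.406) = 0.002913; intercept = 0.1198 − 0.002913×34.13 = 0.02035.
Vmax = 1/intercept = 49.1 μM/s; Km = slope × Vmax = 0.002913 × 49.1 = 0.143 mM.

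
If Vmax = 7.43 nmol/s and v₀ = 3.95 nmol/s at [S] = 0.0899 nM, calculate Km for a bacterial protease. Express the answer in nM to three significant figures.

0.0792 nM

v/Vmax = 3.95/7.43 = 0.5316 = [S]/(Km+[S]).
So Km + [S] = [S]/0.5316 = 0.1691 nM, giving Km = 0.1691 − 0.0899 = 0.0792 nM.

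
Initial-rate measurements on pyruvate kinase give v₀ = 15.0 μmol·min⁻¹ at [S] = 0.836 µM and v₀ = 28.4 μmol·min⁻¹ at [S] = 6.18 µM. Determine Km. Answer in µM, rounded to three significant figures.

From v = Vmax[S]/(Km+[S]), each point gives Vmax = v(Km+[S])/[S].
Equating: 15.0(Km+0.836)/0.836 = 28.4(Km+6.18)/6.18.
17.94·Km + 15.0 = 4.595·Km + 28.4, so (17.94 − 4.595)·Km = 28.4 − 15.0.
Km = 13.40/13.35 = 1.00 µM; then Vmax = 15.0(1.00+0.836)/0.836 = 33.0 μmol·min⁻¹.

1.00 µM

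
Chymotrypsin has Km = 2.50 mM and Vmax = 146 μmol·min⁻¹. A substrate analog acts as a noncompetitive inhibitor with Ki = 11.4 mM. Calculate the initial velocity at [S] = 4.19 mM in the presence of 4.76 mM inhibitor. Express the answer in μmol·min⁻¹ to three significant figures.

64.5 μmol·min⁻¹

α = 1 + [I]/Ki = 1 + 4.76/11.4 = 1.418.
For a noncompetitive inhibitor, Vmax is reduced to Vmax/α while Km is unchanged: Km,app = 2.50 mM, Vmax,app = 103 μmol·min⁻¹.
v = Vmax,app·[S]/(Km,app + [S]) = 103 × 4.19/(2.50 + 4.19) = 64.5 μmol·min⁻¹.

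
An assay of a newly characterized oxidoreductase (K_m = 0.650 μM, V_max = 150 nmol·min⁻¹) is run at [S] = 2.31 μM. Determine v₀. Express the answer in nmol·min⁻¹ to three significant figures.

117 nmol·min⁻¹

v = Vmax·[S]/(Km + [S]) = 150 × 2.31 / (0.650 + 2.31)
  = 346.5 / 2.960 = 117 nmol·min⁻¹.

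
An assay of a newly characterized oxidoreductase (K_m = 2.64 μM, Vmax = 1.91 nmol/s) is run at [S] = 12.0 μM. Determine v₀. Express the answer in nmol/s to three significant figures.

1.57 nmol/s

v = Vmax·[S]/(Km + [S]) = 1.91 × 12.0 / (2.64 + 12.0)
  = 22.92 / 14.64 = 1.57 nmol/s.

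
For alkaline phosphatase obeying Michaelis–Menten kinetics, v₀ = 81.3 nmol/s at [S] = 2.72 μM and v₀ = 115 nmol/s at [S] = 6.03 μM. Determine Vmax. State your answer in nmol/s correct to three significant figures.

From v = Vmax[S]/(Km+[S]), each point gives Vmax = v(Km+[S])/[S].
Equating: 81.3(Km+2.72)/2.72 = 115(Km+6.03)/6.03.
29.89·Km + 81.3 = 19.07·Km + 115, so (29.89 − 19.07)·Km = 115 − 81.3.
Km = 33.70/10.82 = 3.12 μM; then Vmax = 81.3(3.12+2.72)/2.72 = 174 nmol/s.

174 nmol/s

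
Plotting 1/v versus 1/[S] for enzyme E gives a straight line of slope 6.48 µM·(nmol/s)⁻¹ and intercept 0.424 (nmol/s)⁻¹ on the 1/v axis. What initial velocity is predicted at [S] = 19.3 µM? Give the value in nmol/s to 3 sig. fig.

The y-intercept is 1/Vmax, so Vmax = 1/0.424 = 2.36 nmol/s.
The slope is Km/Vmax, so Km = 6.48 × 2.36 = 15.3 µM.
Then v = 2.36 × 19.3/(15.3 + 19.3) = 1.32 nmol/s.

1.32 nmol/s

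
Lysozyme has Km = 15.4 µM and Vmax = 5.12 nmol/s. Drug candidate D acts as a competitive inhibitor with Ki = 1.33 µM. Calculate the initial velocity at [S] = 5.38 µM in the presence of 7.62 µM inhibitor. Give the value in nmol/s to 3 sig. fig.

0.253 nmol/s

With α = 1 + [I]/Ki = 1 + 7.62/1.33 = 6.729, the competitive rate law is v = Vmax[S] / (αKm + [S]).
v = 5.12×5.38 / (6.729×15.4 + 5.38) = 27.55/109.0 = 0.253 nmol/s.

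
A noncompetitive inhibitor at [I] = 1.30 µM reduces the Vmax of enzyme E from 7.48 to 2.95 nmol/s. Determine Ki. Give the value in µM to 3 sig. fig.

0.847 µM

Noncompetitive: Vmax,app = Vmax/α with α = 1 + [I]/Ki.
α = Vmax/Vmax,app = 7.48/2.95 = 2.536.
Ki = [I]/(α − 1) = 1.30/1.536 = 0.847 µM.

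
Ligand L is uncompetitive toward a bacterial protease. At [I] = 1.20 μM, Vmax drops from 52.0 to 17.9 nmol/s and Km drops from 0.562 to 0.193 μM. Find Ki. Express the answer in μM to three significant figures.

0.630 μM

Uncompetitive: Vmax,app = Vmax/α (and Km,app = Km/α) with α = 1 + [I]/Ki.
α = Vmax/Vmax,app = 52.0/17.9 = 2.905.
Ki = [I]/(α − 1) = 1.20/1.905 = 0.630 μM.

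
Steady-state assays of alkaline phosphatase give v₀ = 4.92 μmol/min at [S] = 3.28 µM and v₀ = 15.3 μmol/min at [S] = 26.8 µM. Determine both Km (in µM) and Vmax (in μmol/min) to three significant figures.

From v = Vmax[S]/(Km+[S]), each point gives Vmax = v(Km+[S])/[S].
Equating: 4.92(Km+3.28)/3.28 = 15.3(Km+26.8)/26.8.
1.500·Km + 4.92 = 0.5709·Km + 15.3, so (1.500 − 0.5709)·Km = 15.3 − 4.92.
Km = 10.38/0.9291 = 11.2 µM; then Vmax = 4.92(11.2+3.28)/3.28 = 21.7 μmol/min.

Km = 11.2 µM; Vmax = 21.7 μmol/min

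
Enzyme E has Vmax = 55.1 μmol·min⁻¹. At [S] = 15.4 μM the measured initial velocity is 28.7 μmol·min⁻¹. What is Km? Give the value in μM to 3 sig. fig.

From v = Vmax[S]/(Km+[S]), Km = [S](Vmax − v)/v.
Km = 15.4 × (55.1 − 28.7) / 28.7 = 406.6/28.7 = 14.2 μM.

14.2 μM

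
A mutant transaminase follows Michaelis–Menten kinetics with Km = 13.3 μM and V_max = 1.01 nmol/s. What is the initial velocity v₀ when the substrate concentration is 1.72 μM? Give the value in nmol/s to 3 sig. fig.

[S]/(Km+[S]) = 1.72/15.02 = 0.1145, the fractional saturation.
v = 0.1145 × Vmax = 0.1145 × 1.01 = 0.116 nmol/s.

0.116 nmol/s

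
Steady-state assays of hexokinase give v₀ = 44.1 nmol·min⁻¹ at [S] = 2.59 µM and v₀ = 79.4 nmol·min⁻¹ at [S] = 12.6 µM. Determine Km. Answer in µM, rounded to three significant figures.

3.29 µM

From v = Vmax[S]/(Km+[S]), each point gives Vmax = v(Km+[S])/[S].
Equating: 44.1(Km+2.59)/2.59 = 79.4(Km+12.6)/12.6.
17.03·Km + 44.1 = 6.302·Km + 79.4, so (17.03 − 6.302)·Km = 79.4 − 44.1.
Km = 35.30/10.73 = 3.29 µM; then Vmax = 44.1(3.29+2.59)/2.59 = 100 nmol·min⁻¹.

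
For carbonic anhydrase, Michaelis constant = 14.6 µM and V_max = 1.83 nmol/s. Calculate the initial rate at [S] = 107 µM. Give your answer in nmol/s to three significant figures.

[S]/(Km+[S]) = 107/121.6 = 0.8799, the fractional saturation.
v = 0.8799 × Vmax = 0.8799 × 1.83 = 1.61 nmol/s.

1.61 nmol/s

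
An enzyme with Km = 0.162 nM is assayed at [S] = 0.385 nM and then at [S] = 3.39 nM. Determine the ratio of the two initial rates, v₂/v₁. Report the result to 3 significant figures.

The fractional saturations are [S]/(Km+[S]) = 0.385/0.5470 = 0.7038 and 3.39/3.552 = 0.9544.
v₂/v₁ is just their ratio: 0.9544/0.7038 = 1.36.

1.36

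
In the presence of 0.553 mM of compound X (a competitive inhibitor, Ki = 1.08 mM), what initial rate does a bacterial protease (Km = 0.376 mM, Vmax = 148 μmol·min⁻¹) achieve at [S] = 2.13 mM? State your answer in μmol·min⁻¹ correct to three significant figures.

117 μmol·min⁻¹

α = 1 + [I]/Ki = 1 + 0.553/1.08 = 1.512.
For a competitive inhibitor, Vmax is unchanged and the apparent Km becomes α·Km: Km,app = 0.569 mM, Vmax,app = 148 μmol·min⁻¹.
v = Vmax,app·[S]/(Km,app + [S]) = 148 × 2.13/(0.569 + 2.13) = 117 μmol·min⁻¹.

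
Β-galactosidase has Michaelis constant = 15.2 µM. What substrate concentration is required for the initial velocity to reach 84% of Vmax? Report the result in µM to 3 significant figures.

79.8 µM

v/Vmax = [S]/(Km+[S]) = 0.84, so [S] = Km·0.84/(1 − 0.84) = 15.2 × 5.250.
[S] = 79.8 µM.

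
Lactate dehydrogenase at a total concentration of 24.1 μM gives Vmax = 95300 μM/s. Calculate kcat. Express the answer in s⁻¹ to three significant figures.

3950 s⁻¹

kcat = Vmax/[E]total = 95300 μM/s / 24.1 μM = 3950 s⁻¹.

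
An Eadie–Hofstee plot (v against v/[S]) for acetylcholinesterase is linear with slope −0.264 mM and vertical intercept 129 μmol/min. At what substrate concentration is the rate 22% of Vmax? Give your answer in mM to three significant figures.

0.0745 mM

The Eadie–Hofstee slope gives Km = 0.264 mM (slope = −Km).
v/Vmax = [S]/(Km+[S]) = 0.22 ⇒ [S] = Km·0.22/(1−0.22) = 0.264 × 0.2821 = 0.0745 mM.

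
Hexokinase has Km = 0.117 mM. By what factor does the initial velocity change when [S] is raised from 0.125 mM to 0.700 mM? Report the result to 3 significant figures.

1.66

Since Vmax cancels, v₂/v₁ = [S]₂(Km+[S]₁) / [S]₁(Km+[S]₂).
= 0.700×(0.117+0.125) / (0.125×(0.117+0.700)) = 0.1694/0.1021 = 1.66.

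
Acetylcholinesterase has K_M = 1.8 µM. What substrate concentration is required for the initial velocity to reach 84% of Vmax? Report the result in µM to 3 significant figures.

v/Vmax = [S]/(Km+[S]) = 0.84, so [S] = Km·0.84/(1 − 0.84) = 1.8 × 5.250.
[S] = 9.45 µM.

9.45 µM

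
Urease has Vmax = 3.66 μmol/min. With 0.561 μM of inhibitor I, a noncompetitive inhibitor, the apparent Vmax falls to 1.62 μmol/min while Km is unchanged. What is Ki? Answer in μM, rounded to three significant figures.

Noncompetitive: Vmax,app = Vmax/α with α = 1 + [I]/Ki.
α = Vmax/Vmax,app = 3.66/1.62 = 2.259.
Ki = [I]/(α − 1) = 0.561/1.259 = 0.446 μM.

0.446 μM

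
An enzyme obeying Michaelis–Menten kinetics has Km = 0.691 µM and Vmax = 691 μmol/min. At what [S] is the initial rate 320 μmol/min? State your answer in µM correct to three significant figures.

The required fractional saturation is v/Vmax = 320/691 = 0.4631.
Then [S]/(Km+[S]) = 0.4631 ⇒ [S] = 0.691 × 0.4631/(1 − 0.4631) = 0.596 µM.

0.596 µM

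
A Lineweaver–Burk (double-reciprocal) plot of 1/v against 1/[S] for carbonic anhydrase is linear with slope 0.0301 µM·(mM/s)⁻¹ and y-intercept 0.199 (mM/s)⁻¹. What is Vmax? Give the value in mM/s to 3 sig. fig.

The y-intercept of a Lineweaver–Burk plot equals 1/Vmax, so Vmax = 1/0.199 = 5.03 mM/s.

5.03 mM/s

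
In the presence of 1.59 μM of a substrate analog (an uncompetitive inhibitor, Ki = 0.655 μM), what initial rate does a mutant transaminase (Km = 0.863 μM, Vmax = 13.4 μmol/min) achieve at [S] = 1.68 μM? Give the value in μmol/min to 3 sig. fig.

3.40 μmol/min

With α = 1 + [I]/Ki = 1 + 1.59/0.655 = 3.427, the uncompetitive rate law is v = (Vmax/α)·[S] / (Km/α + [S]).
v = (13.4/3.427)×1.68 / (0.863/3.427 + 1.68) = 6.568/1.932 = 3.40 μmol/min.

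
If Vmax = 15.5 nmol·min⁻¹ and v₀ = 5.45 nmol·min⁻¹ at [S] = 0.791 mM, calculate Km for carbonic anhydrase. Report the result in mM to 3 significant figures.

v/Vmax = 5.45/15.5 = 0.3516 = [S]/(Km+[S]).
So Km + [S] = [S]/0.3516 = 2.250 mM, giving Km = 2.250 − 0.791 = 1.46 mM.

1.46 mM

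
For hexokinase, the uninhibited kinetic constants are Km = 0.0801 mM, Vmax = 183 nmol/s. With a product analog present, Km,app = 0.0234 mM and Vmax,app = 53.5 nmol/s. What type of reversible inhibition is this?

uncompetitive

Both Km and Vmax decrease by the same factor (~3.42-fold) — characteristic of uncompetitive inhibition.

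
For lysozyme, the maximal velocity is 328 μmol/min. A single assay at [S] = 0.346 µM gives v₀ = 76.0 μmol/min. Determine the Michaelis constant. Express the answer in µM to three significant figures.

v/Vmax = 76.0/328 = 0.2317 = [S]/(Km+[S]).
So Km + [S] = [S]/0.2317 = 1.493 µM, giving Km = 1.493 − 0.346 = 1.15 µM.

1.15 µM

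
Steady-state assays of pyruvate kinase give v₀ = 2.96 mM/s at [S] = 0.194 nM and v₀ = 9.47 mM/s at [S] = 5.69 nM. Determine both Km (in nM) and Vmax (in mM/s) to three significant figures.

Km = 0.479 nM; Vmax = 10.3 mM/s

In reciprocal form, 1/v = (Km/Vmax)·(1/[S]) + 1/Vmax. The two points give (1/[S], 1/v) = (5.155, 0.3378) and (0.1757, 0.1056).
Slope = (0.3378 − 0.1056)/(5.155 − 0.1757) = 0.04665; intercept = 0.3378 − 0.04665×5.155 = 0.09740.
Vmax = 1/intercept = 10.3 mM/s; Km = slope × Vmax = 0.04665 × 10.3 = 0.479 nM.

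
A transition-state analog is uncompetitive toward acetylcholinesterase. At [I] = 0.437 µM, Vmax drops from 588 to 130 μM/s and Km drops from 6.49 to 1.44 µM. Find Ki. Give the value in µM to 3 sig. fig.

0.124 µM

Uncompetitive: Vmax,app = Vmax/α (and Km,app = Km/α) with α = 1 + [I]/Ki.
α = Vmax/Vmax,app = 588/130 = 4.523.
Ki = [I]/(α − 1) = 0.437/3.523 = 0.124 µM.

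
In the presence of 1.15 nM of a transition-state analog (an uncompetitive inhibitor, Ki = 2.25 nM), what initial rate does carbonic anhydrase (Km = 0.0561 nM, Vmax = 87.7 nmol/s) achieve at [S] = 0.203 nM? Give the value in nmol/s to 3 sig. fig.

With α = 1 + [I]/Ki = 1 + 1.15/2.25 = 1.511, the uncompetitive rate law is v = (Vmax/α)·[S] / (Km/α + [S]).
v = (87.7/1.511)×0.203 / (0.0561/1.511 + 0.203) = 11.78/0.2401 = 49.1 nmol/s.

49.1 nmol/s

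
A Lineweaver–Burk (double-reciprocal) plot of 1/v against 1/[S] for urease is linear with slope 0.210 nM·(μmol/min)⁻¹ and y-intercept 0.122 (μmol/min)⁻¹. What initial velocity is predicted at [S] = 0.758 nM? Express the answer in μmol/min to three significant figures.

2.51 μmol/min

The y-intercept is 1/Vmax, so Vmax = 1/0.122 = 8.20 μmol/min.
The slope is Km/Vmax, so Km = 0.210 × 8.20 = 1.72 nM.
Then v = 8.20 × 0.758/(1.72 + 0.758) = 2.51 μmol/min.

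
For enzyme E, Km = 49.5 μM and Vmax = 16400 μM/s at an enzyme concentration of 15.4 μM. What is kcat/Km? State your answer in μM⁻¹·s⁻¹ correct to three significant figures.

21.5 μM⁻¹·s⁻¹

kcat = Vmax/[E]total = 16400/15.4 = 1060 s⁻¹.
kcat/Km = 1060/49.5 = 21.5 μM⁻¹·s⁻¹.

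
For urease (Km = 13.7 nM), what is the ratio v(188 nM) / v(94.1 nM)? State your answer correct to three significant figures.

Since Vmax cancels, v₂/v₁ = [S]₂(Km+[S]₁) / [S]₁(Km+[S]₂).
= 188×(13.7+94.1) / (94.1×(13.7+188)) = 20270/18980 = 1.07.

1.07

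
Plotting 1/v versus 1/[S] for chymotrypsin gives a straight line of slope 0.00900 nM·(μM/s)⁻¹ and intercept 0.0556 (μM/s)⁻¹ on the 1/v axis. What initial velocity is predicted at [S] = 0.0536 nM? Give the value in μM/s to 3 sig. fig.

4.47 μM/s

The y-intercept is 1/Vmax, so Vmax = 1/0.0556 = 18.0 μM/s.
The slope is Km/Vmax, so Km = 0.00900 × 18.0 = 0.162 nM.
Then v = 18.0 × 0.0536/(0.162 + 0.0536) = 4.47 μM/s.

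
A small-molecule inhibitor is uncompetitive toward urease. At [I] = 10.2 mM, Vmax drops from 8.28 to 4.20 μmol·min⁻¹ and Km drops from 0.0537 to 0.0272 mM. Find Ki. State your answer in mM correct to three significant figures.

10.5 mM

Uncompetitive: Vmax,app = Vmax/α (and Km,app = Km/α) with α = 1 + [I]/Ki.
α = Vmax/Vmax,app = 8.28/4.20 = 1.971.
Ki = [I]/(α − 1) = 10.2/0.9714 = 10.5 mM.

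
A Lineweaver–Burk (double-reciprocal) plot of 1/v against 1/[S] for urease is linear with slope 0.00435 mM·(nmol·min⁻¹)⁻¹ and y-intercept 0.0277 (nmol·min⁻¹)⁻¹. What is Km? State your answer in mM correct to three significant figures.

0.157 mM

y-intercept = 1/Vmax ⇒ Vmax = 36.1 nmol·min⁻¹; slope = Km/Vmax ⇒ Km = slope × Vmax.
Km = 0.00435 × 36.1 = 0.157 mM.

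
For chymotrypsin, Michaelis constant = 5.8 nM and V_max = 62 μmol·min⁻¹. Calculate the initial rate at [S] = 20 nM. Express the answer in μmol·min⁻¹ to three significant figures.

[S]/(Km+[S]) = 20/25.80 = 0.7752, the fractional saturation.
v = 0.7752 × Vmax = 0.7752 × 62 = 48.1 μmol·min⁻¹.

48.1 μmol·min⁻¹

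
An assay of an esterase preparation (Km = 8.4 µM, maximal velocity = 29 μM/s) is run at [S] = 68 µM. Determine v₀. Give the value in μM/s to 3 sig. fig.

[S]/(Km+[S]) = 68/76.40 = 0.8901, the fractional saturation.
v = 0.8901 × Vmax = 0.8901 × 29 = 25.8 μM/s.

25.8 μM/s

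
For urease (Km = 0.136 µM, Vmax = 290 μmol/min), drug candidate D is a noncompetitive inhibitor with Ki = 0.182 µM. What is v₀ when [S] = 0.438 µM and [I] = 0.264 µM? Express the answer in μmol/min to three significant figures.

α = 1 + [I]/Ki = 1 + 0.264/0.182 = 2.451.
For a noncompetitive inhibitor, Vmax is reduced to Vmax/α while Km is unchanged: Km,app = 0.136 µM, Vmax,app = 118 μmol/min.
v = Vmax,app·[S]/(Km,app + [S]) = 118 × 0.438/(0.136 + 0.438) = 90.3 μmol/min.

90.3 μmol/min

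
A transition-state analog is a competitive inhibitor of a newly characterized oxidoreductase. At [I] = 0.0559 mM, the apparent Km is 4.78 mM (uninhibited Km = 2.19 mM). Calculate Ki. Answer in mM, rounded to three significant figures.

Competitive: Km,app = α·Km with α = 1 + [I]/Ki.
α = Km,app/Km = 4.78/2.19 = 2.183.
Since α = 1 + [I]/Ki, [I]/Ki = 2.183 − 1 = 1.183 and Ki = 0.0559/1.183 = 0.0473 mM.

0.0473 mM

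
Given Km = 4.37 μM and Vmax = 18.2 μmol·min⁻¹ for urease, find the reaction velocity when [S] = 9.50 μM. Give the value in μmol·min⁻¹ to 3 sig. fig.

12.5 μmol·min⁻¹

v = Vmax·[S]/(Km + [S]) = 18.2 × 9.50 / (4.37 + 9.50)
  = 172.9 / 13.87 = 12.5 μmol·min⁻¹.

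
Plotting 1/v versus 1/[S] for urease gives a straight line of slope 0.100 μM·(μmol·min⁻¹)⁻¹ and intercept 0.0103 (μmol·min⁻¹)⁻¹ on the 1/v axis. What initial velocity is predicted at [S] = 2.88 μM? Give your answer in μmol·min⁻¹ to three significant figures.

The y-intercept is 1/Vmax, so Vmax = 1/0.0103 = 97.1 μmol·min⁻¹.
The slope is Km/Vmax, so Km = 0.100 × 97.1 = 9.71 μM.
Then v = 97.1 × 2.88/(9.71 + 2.88) = 22.2 μmol·min⁻¹.

22.2 μmol·min⁻¹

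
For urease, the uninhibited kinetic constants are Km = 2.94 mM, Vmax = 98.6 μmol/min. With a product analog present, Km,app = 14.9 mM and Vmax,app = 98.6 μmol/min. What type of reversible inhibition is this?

competitive

Km increases (2.94 → 14.9 mM) while Vmax is unchanged — the hallmark of competitive inhibition.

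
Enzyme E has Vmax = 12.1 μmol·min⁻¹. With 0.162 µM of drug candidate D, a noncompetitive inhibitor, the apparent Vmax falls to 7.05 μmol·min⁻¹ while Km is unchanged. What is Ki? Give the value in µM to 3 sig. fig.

Noncompetitive: Vmax,app = Vmax/α with α = 1 + [I]/Ki.
α = Vmax/Vmax,app = 12.1/7.05 = 1.716.
Since α = 1 + [I]/Ki, [I]/Ki = 1.716 − 1 = 0.7163 and Ki = 0.162/0.7163 = 0.226 µM.

0.226 µM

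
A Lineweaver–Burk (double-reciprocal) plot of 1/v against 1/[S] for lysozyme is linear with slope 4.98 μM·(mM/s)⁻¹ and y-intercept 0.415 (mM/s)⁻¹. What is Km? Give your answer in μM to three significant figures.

12.0 μM

y-intercept = 1/Vmax ⇒ Vmax = 2.41 mM/s; slope = Km/Vmax ⇒ Km = slope × Vmax.
Km = 4.98 × 2.41 = 12.0 μM.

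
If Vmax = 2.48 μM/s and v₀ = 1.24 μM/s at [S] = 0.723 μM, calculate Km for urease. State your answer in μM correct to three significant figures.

v/Vmax = 1.24/2.48 = 0.5000 = [S]/(Km+[S]).
So Km + [S] = [S]/0.5000 = 1.446 μM, giving Km = 1.446 − 0.723 = 0.723 μM.

0.723 μM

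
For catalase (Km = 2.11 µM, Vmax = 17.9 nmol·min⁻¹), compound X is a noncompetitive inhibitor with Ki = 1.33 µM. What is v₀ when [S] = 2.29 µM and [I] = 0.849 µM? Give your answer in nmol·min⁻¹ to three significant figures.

5.69 nmol·min⁻¹

α = 1 + [I]/Ki = 1 + 0.849/1.33 = 1.638.
For a noncompetitive inhibitor, Vmax is reduced to Vmax/α while Km is unchanged: Km,app = 2.11 µM, Vmax,app = 10.9 nmol·min⁻¹.
v = Vmax,app·[S]/(Km,app + [S]) = 10.9 × 2.29/(2.11 + 2.29) = 5.69 nmol·min⁻¹.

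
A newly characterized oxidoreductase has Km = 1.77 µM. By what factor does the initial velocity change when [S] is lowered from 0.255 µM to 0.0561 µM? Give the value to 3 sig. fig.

0.244

Since Vmax cancels, v₂/v₁ = [S]₂(Km+[S]₁) / [S]₁(Km+[S]₂).
= 0.0561×(1.77+0.255) / (0.255×(1.77+0.0561)) = 0.1136/0.4657 = 0.244.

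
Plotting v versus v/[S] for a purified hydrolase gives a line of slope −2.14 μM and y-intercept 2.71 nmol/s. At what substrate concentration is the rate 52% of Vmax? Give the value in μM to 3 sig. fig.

2.32 μM

The Eadie–Hofstee slope gives Km = 2.14 μM (slope = −Km).
v/Vmax = [S]/(Km+[S]) = 0.52 ⇒ [S] = Km·0.52/(1−0.52) = 2.14 × 1.083 = 2.32 μM.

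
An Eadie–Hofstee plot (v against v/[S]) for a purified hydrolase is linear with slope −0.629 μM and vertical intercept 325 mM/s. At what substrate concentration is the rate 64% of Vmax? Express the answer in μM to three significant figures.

1.12 μM

The Eadie–Hofstee slope gives Km = 0.629 μM (slope = −Km).
v/Vmax = [S]/(Km+[S]) = 0.64 ⇒ [S] = Km·0.64/(1−0.64) = 0.629 × 1.778 = 1.12 μM.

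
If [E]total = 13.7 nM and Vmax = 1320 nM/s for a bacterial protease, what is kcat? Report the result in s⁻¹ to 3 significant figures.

96.4 s⁻¹

kcat = Vmax/[E]total = 1320 nM/s / 13.7 nM = 96.4 s⁻¹.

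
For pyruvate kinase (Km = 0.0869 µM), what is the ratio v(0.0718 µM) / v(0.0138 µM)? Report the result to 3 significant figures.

3.30

The fractional saturations are [S]/(Km+[S]) = 0.0138/0.1007 = 0.1370 and 0.0718/0.1587 = 0.4524.
v₂/v₁ is just their ratio: 0.4524/0.1370 = 3.30.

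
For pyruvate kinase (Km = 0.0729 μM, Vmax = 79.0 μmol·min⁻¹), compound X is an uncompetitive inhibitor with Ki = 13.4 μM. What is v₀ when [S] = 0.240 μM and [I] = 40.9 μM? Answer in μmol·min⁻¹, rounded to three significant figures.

α = 1 + [I]/Ki = 1 + 40.9/13.4 = 4.052.
For an uncompetitive inhibitor, both parameters are divided by α, giving Vmax/α and Km/α: Km,app = 0.0180 μM, Vmax,app = 19.5 μmol·min⁻¹.
v = Vmax,app·[S]/(Km,app + [S]) = 19.5 × 0.240/(0.0180 + 0.240) = 18.1 μmol·min⁻¹.

18.1 μmol·min⁻¹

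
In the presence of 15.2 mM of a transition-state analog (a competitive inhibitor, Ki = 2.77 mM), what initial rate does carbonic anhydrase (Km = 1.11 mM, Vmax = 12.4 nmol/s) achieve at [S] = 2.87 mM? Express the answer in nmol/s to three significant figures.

α = 1 + [I]/Ki = 1 + 15.2/2.77 = 6.487.
For a competitive inhibitor, Vmax is unchanged and the apparent Km becomes α·Km: Km,app = 7.20 mM, Vmax,app = 12.4 nmol/s.
v = Vmax,app·[S]/(Km,app + [S]) = 12.4 × 2.87/(7.20 + 2.87) = 3.53 nmol/s.

3.53 nmol/s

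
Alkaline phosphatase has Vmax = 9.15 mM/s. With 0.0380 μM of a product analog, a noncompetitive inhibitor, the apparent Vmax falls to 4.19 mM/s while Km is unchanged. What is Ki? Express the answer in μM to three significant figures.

0.0321 μM

Noncompetitive: Vmax,app = Vmax/α with α = 1 + [I]/Ki.
α = Vmax/Vmax,app = 9.15/4.19 = 2.184.
Ki = [I]/(α − 1) = 0.0380/1.184 = 0.0321 μM.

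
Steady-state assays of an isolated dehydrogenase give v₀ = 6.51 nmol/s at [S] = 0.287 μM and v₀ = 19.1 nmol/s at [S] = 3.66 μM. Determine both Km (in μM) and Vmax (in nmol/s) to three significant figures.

In reciprocal form, 1/v = (Km/Vmax)·(1/[S]) + 1/Vmax. The two points give (1/[S], 1/v) = (3.484, 0.1536) and (0.2732, 0.05236).
Slope = (0.1536 − 0.05236)/(3.484 − 0.2732) = 0.03153; intercept = 0.1536 − 0.03153×3.484 = 0.04374.
Vmax = 1/intercept = 22.9 nmol/s; Km = slope × Vmax = 0.03153 × 22.9 = 0.721 μM.

Km = 0.721 μM; Vmax = 22.9 nmol/s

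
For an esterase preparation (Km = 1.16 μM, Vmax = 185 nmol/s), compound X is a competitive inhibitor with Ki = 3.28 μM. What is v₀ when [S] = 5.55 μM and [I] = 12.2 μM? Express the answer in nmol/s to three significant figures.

93.1 nmol/s

With α = 1 + [I]/Ki = 1 + 12.2/3.28 = 4.720, the competitive rate law is v = Vmax[S] / (αKm + [S]).
v = 185×5.55 / (4.720×1.16 + 5.55) = 1027/11.02 = 93.1 nmol/s.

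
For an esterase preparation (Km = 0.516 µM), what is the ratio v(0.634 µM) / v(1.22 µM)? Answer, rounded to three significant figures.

0.784

The fractional saturations are [S]/(Km+[S]) = 1.22/1.736 = 0.7028 and 0.634/1.150 = 0.5513.
v₂/v₁ is just their ratio: 0.5513/0.7028 = 0.784.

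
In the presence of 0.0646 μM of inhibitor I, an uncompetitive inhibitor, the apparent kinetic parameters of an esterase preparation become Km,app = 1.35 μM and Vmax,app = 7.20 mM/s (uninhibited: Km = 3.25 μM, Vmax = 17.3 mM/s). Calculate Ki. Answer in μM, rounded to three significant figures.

Uncompetitive: Vmax,app = Vmax/α (and Km,app = Km/α) with α = 1 + [I]/Ki.
α = Vmax/Vmax,app = 17.3/7.20 = 2.403.
Since α = 1 + [I]/Ki, [I]/Ki = 2.403 − 1 = 1.403 and Ki = 0.0646/1.403 = 0.0461 μM.

0.0461 μM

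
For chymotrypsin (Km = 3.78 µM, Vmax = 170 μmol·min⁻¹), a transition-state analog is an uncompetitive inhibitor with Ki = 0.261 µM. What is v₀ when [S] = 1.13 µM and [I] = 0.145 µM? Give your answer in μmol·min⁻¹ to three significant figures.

34.7 μmol·min⁻¹

α = 1 + [I]/Ki = 1 + 0.145/0.261 = 1.556.
For an uncompetitive inhibitor, both parameters are divided by α, giving Vmax/α and Km/α: Km,app = 2.43 µM, Vmax,app = 109 μmol·min⁻¹.
v = Vmax,app·[S]/(Km,app + [S]) = 109 × 1.13/(2.43 + 1.13) = 34.7 μmol·min⁻¹.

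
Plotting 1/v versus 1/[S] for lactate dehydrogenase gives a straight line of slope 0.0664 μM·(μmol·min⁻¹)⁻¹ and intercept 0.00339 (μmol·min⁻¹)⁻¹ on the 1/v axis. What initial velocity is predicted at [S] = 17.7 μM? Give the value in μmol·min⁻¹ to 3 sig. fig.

140 μmol·min⁻¹

The y-intercept is 1/Vmax, so Vmax = 1/0.00339 = 295 μmol·min⁻¹.
The slope is Km/Vmax, so Km = 0.0664 × 295 = 19.6 μM.
Then v = 295 × 17.7/(19.6 + 17.7) = 140 μmol·min⁻¹.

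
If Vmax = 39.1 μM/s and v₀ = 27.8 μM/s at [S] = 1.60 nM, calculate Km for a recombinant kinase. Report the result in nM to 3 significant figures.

From v = Vmax[S]/(Km+[S]), Km = [S](Vmax − v)/v.
Km = 1.60 × (39.1 − 27.8) / 27.8 = 18.08/27.8 = 0.650 nM.

0.650 nM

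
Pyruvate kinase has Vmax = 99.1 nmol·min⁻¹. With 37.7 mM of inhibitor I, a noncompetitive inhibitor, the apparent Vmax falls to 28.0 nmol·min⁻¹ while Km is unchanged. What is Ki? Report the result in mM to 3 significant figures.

Noncompetitive: Vmax,app = Vmax/α with α = 1 + [I]/Ki.
α = Vmax/Vmax,app = 99.1/28.0 = 3.539.
Ki = [I]/(α − 1) = 37.7/2.539 = 14.8 mM.

14.8 mM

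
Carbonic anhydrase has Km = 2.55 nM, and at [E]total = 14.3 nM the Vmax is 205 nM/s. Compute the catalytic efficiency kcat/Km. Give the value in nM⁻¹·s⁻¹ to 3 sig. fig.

kcat = Vmax/[E]total = 205/14.3 = 14.3 s⁻¹.
kcat/Km = 14.3/2.55 = 5.62 nM⁻¹·s⁻¹.

5.62 nM⁻¹·s⁻¹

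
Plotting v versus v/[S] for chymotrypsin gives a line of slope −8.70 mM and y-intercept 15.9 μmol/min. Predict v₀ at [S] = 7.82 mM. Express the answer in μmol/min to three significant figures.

In the Eadie–Hofstee form v = Vmax − Km·(v/[S]), the slope is −Km and the intercept is Vmax, so Km = 8.70 mM and Vmax = 15.9 μmol/min.
v = 15.9 × 7.82/(8.70 + 7.82) = 7.53 μmol/min.

7.53 μmol/min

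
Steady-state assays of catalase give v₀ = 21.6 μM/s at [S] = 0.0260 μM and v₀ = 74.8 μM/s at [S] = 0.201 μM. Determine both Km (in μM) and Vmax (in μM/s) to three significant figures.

In reciprocal form, 1/v = (Km/Vmax)·(1/[S]) + 1/Vmax. The two points give (1/[S], 1/v) = (38.46, 0.04630) and (4.975, 0.01337).
Slope = (0.04630 − 0.01337)/(38.46 − 4.975) = 0.0009833; intercept = 0.04630 − 0.0009833×38.46 = 0.008477.
Vmax = 1/intercept = 118 μM/s; Km = slope × Vmax = 0.0009833 × 118 = 0.116 μM.

Km = 0.116 μM; Vmax = 118 μM/s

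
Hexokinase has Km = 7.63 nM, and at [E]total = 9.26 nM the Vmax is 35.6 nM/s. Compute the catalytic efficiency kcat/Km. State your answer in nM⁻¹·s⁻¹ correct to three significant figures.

0.504 nM⁻¹·s⁻¹

kcat = Vmax/[E]total = 35.6/9.26 = 3.84 s⁻¹.
kcat/Km = 3.84/7.63 = 0.504 nM⁻¹·s⁻¹.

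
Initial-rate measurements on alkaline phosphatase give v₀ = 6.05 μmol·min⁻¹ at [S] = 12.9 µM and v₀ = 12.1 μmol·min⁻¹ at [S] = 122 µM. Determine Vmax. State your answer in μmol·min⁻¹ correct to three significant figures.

From v = Vmax[S]/(Km+[S]), each point gives Vmax = v(Km+[S])/[S].
Equating: 6.05(Km+12.9)/12.9 = 12.1(Km+122)/122.
0.4690·Km + 6.05 = 0.09918·Km + 12.1, so (0.4690 − 0.09918)·Km = 12.1 − 6.05.
Km = 6.050/0.3698 = 16.4 µM; then Vmax = 6.05(16.4+12.9)/12.9 = 13.7 μmol·min⁻¹.

13.7 μmol·min⁻¹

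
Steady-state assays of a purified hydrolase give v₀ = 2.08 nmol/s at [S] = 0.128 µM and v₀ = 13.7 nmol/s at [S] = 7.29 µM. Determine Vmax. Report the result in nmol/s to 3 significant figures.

From v = Vmax[S]/(Km+[S]), each point gives Vmax = v(Km+[S])/[S].
Equating: 2.08(Km+0.128)/0.128 = 13.7(Km+7.29)/7.29.
16.25·Km + 2.08 = 1.879·Km + 13.7, so (16.25 − 1.879)·Km = 13.7 − 2.08.
Km = 11.62/14.37 = 0.809 µM; then Vmax = 2.08(0.809+0.128)/0.128 = 15.2 nmol/s.

15.2 nmol/s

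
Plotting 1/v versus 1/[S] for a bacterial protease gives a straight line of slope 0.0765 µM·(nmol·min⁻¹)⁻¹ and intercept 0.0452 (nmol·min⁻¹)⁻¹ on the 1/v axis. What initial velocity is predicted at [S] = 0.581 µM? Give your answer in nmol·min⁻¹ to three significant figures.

5.65 nmol·min⁻¹

The y-intercept is 1/Vmax, so Vmax = 1/0.0452 = 22.1 nmol·min⁻¹.
The slope is Km/Vmax, so Km = 0.0765 × 22.1 = 1.69 µM.
Then v = 22.1 × 0.581/(1.69 + 0.581) = 5.65 nmol·min⁻¹.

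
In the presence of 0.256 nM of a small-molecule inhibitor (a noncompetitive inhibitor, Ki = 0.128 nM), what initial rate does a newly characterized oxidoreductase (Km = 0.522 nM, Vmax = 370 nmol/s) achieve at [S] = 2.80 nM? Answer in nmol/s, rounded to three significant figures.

α = 1 + [I]/Ki = 1 + 0.256/0.128 = 3.000.
For a noncompetitive inhibitor, Vmax is reduced to Vmax/α while Km is unchanged: Km,app = 0.522 nM, Vmax,app = 123 nmol/s.
v = Vmax,app·[S]/(Km,app + [S]) = 123 × 2.80/(0.522 + 2.80) = 104 nmol/s.

104 nmol/s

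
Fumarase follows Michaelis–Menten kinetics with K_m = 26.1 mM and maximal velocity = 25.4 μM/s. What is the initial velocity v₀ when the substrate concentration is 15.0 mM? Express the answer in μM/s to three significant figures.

v = Vmax·[S]/(Km + [S]) = 25.4 × 15.0 / (26.1 + 15.0)
  = 381.0 / 41.10 = 9.27 μM/s.

9.27 μM/s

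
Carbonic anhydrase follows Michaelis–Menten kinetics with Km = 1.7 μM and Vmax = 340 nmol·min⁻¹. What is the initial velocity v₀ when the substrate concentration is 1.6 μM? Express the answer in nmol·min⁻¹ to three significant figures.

165 nmol·min⁻¹

v = Vmax·[S]/(Km + [S]) = 340 × 1.6 / (1.7 + 1.6)
  = 544.0 / 3.300 = 165 nmol·min⁻¹.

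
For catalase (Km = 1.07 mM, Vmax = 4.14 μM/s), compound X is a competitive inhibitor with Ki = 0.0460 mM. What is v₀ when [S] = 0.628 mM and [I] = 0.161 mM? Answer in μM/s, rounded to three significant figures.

0.478 μM/s

α = 1 + [I]/Ki = 1 + 0.161/0.0460 = 4.500.
For a competitive inhibitor, Vmax is unchanged and the apparent Km becomes α·Km: Km,app = 4.82 mM, Vmax,app = 4.14 μM/s.
v = Vmax,app·[S]/(Km,app + [S]) = 4.14 × 0.628/(4.82 + 0.628) = 0.478 μM/s.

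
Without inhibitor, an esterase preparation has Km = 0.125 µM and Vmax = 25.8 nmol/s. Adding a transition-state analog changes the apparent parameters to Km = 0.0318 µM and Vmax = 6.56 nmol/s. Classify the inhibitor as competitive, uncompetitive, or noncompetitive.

uncompetitive

Both Km and Vmax decrease by the same factor (~3.93-fold) — characteristic of uncompetitive inhibition.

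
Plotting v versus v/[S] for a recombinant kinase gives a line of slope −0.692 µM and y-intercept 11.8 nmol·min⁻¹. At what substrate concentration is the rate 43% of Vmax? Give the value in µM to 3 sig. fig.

The Eadie–Hofstee slope gives Km = 0.692 µM (slope = −Km).
v/Vmax = [S]/(Km+[S]) = 0.43 ⇒ [S] = Km·0.43/(1−0.43) = 0.692 × 0.7544 = 0.522 µM.

0.522 µM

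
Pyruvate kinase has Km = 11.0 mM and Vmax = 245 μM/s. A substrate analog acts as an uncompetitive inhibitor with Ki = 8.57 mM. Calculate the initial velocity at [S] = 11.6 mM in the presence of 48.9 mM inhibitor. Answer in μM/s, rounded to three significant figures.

32.0 μM/s

With α = 1 + [I]/Ki = 1 + 48.9/8.57 = 6.706, the uncompetitive rate law is v = (Vmax/α)·[S] / (Km/α + [S]).
v = (245/6.706)×11.6 / (11.0/6.706 + 11.6) = 423.8/13.24 = 32.0 μM/s.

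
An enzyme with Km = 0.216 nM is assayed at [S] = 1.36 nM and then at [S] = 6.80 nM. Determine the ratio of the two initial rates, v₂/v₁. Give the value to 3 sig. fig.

1.12

Since Vmax cancels, v₂/v₁ = [S]₂(Km+[S]₁) / [S]₁(Km+[S]₂).
= 6.80×(0.216+1.36) / (1.36×(0.216+6.80)) = 10.72/9.542 = 1.12.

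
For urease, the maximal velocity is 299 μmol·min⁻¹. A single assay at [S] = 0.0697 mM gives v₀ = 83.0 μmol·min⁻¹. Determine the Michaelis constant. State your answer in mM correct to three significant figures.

From v = Vmax[S]/(Km+[S]), Km = [S](Vmax − v)/v.
Km = 0.0697 × (299 − 83.0) / 83.0 = 15.06/83.0 = 0.181 mM.

0.181 mM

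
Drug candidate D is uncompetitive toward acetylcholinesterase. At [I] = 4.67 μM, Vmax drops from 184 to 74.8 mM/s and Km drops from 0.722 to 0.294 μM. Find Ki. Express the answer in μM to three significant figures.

Uncompetitive: Vmax,app = Vmax/α (and Km,app = Km/α) with α = 1 + [I]/Ki.
α = Vmax/Vmax,app = 184/74.8 = 2.460.
Ki = [I]/(α − 1) = 4.67/1.460 = 3.20 μM.

3.20 μM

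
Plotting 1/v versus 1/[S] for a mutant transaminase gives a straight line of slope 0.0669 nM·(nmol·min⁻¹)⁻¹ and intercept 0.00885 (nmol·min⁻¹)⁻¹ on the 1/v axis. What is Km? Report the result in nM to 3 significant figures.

y-intercept = 1/Vmax ⇒ Vmax = 113 nmol·min⁻¹; slope = Km/Vmax ⇒ Km = slope × Vmax.
Km = 0.0669 × 113 = 7.56 nM.

7.56 nM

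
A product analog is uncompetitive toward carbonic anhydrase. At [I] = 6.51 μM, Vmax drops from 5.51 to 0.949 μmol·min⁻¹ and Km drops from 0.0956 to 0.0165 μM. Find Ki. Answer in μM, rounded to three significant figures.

1.35 μM

Uncompetitive: Vmax,app = Vmax/α (and Km,app = Km/α) with α = 1 + [I]/Ki.
α = Vmax/Vmax,app = 5.51/0.949 = 5.806.
Since α = 1 + [I]/Ki, [I]/Ki = 5.806 − 1 = 4.806 and Ki = 6.51/4.806 = 1.35 μM.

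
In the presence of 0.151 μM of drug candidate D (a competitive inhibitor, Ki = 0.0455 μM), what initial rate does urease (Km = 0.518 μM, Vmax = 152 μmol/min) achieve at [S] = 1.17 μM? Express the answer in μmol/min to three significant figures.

52.2 μmol/min

α = 1 + [I]/Ki = 1 + 0.151/0.0455 = 4.319.
For a competitive inhibitor, Vmax is unchanged and the apparent Km becomes α·Km: Km,app = 2.24 μM, Vmax,app = 152 μmol/min.
v = Vmax,app·[S]/(Km,app + [S]) = 152 × 1.17/(2.24 + 1.17) = 52.2 μmol/min.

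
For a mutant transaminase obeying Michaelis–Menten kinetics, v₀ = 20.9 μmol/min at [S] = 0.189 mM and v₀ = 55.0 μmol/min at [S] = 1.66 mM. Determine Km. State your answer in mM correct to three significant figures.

From v = Vmax[S]/(Km+[S]), each point gives Vmax = v(Km+[S])/[S].
Equating: 20.9(Km+0.189)/0.189 = 55.0(Km+1.66)/1.66.
110.6·Km + 20.9 = 33.13·Km + 55.0, so (110.6 − 33.13)·Km = 55.0 − 20.9.
Km = 34.10/77.45 = 0.440 mM; then Vmax = 20.9(0.440+0.189)/0.189 = 69.6 μmol/min.

0.440 mM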